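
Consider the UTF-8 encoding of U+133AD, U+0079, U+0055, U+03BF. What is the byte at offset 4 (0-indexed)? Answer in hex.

0x79

U+133AD → 4-byte form F0 93 8E AD at offsets 0–3.
U+0079 → 1-byte form 79 at offsets 4–4.
Offset 4 falls in char 2's range; it's byte 1 of 79 = 0x79.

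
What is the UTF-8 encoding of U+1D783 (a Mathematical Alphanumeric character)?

F0 9D 9E 83

U+1D783 = 0x1D783 = 120707 decimal. In range U+10000–U+10FFFF → 4-byte form: 11110xxx 10xxxxxx 10xxxxxx 10xxxxxx.
Binary (21 bits): 000011101011110000011.
Split 3+6+6+6: 000 | 011101 | 011110 | 000011.
Byte 1: 11110000 = 0xF0.
Byte 2: 10011101 = 0x9D.
Byte 3: 10011110 = 0x9E.
Byte 4: 10000011 = 0x83.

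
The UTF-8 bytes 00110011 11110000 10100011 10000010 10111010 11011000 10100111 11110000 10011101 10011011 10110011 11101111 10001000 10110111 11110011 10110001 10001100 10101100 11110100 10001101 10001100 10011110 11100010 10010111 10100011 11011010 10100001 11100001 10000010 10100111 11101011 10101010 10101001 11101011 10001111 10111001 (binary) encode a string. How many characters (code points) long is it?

Byte at offset 0: 0x33 = 00110011 → 1-byte char (#1). Advance 1.
Byte at offset 1: 0xF0 = 11110000 → 4-byte char (#2). Advance 4.
Byte at offset 5: 0xD8 = 11011000 → 2-byte char (#3). Advance 2.
Byte at offset 7: 0xF0 = 11110000 → 4-byte char (#4). Advance 4.
Byte at offset 11: 0xEF = 11101111 → 3-byte char (#5). Advance 3.
Byte at offset 14: 0xF3 = 11110011 → 4-byte char (#6). Advance 4.
Byte at offset 18: 0xF4 = 11110100 → 4-byte char (#7). Advance 4.
Byte at offset 22: 0xE2 = 11100010 → 3-byte char (#8). Advance 3.
Byte at offset 25: 0xDA = 11011010 → 2-byte char (#9). Advance 2.
Byte at offset 27: 0xE1 = 11100001 → 3-byte char (#10). Advance 3.
Byte at offset 30: 0xEB = 11101011 → 3-byte char (#11). Advance 3.
Byte at offset 33: 0xEB = 11101011 → 3-byte char (#12). Advance 3.
Reached end at offset 36 after 12 code points.

12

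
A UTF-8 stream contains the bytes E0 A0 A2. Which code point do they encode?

Leading byte 0xE0 = 11100000 matches 1110xxxx → 3-byte sequence.
Byte 1: 0xE0 = 11100000, payload 0000 (4 bits).
Byte 2: 0xA0 = 10100000 (10xxxxxx ✓), payload 100000.
Byte 3: 0xA2 = 10100010 (10xxxxxx ✓), payload 100010.
Concatenate: 0000100000100010 = 0x822 (16 bits → U+0822).

U+0822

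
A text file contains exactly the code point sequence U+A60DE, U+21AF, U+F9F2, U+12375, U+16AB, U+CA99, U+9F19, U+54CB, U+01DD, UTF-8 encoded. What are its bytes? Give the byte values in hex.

U+A60DE: 4-byte form → F2 A6 83 9E.
U+21AF: 3-byte form → E2 86 AF.
U+F9F2: 3-byte form → EF A7 B2.
U+12375: 4-byte form → F0 92 8D B5.
U+16AB: 3-byte form → E1 9A AB.
U+CA99: 3-byte form → EC AA 99.
U+9F19: 3-byte form → E9 BC 99.
U+54CB: 3-byte form → E5 93 8B.
U+01DD: 2-byte form → C7 9D.
Concatenated (28 bytes): F2 A6 83 9E E2 86 AF EF A7 B2 F0 92 8D B5 E1 9A AB EC AA 99 E9 BC 99 E5 93 8B C7 9D.

F2 A6 83 9E E2 86 AF EF A7 B2 F0 92 8D B5 E1 9A AB EC AA 99 E9 BC 99 E5 93 8B C7 9D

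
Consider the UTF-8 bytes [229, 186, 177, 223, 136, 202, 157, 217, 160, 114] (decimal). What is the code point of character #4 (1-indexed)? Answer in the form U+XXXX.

Offset 0: leading byte 0xE5 = 11100101 → 3-byte char #1 = E5 BA B1.
Offset 3: leading byte 0xDF = 11011111 → 2-byte char #2 = DF 88.
Offset 5: leading byte 0xCA = 11001010 → 2-byte char #3 = CA 9D.
Offset 7: leading byte 0xD9 = 11011001 → 2-byte char #4 = D9 A0.
Leading byte 0xD9 = 11011001 matches 110xxxxx → 2-byte sequence.
Byte 1: 0xD9 = 11011001, payload 11001 (5 bits).
Byte 2: 0xA0 = 10100000 (10xxxxxx ✓), payload 100000.
Concatenate: 11001100000 = 0x660 (11 bits → U+0660).

U+0660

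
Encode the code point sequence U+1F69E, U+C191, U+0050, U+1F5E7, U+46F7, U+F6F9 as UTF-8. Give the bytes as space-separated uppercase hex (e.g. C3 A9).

F0 9F 9A 9E EC 86 91 50 F0 9F 97 A7 E4 9B B7 EF 9B B9

U+1F69E: 4-byte form → F0 9F 9A 9E.
U+C191: 3-byte form → EC 86 91.
U+0050: 1-byte form → 50.
U+1F5E7: 4-byte form → F0 9F 97 A7.
U+46F7: 3-byte form → E4 9B B7.
U+F6F9: 3-byte form → EF 9B B9.
Concatenated (18 bytes): F0 9F 9A 9E EC 86 91 50 F0 9F 97 A7 E4 9B B7 EF 9B B9.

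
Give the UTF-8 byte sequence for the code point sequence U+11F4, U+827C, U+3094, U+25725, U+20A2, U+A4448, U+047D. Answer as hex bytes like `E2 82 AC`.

E1 87 B4 E8 89 BC E3 82 94 F0 A5 9C A5 E2 82 A2 F2 A4 91 88 D1 BD

U+11F4: 3-byte form → E1 87 B4.
U+827C: 3-byte form → E8 89 BC.
U+3094: 3-byte form → E3 82 94.
U+25725: 4-byte form → F0 A5 9C A5.
U+20A2: 3-byte form → E2 82 A2.
U+A4448: 4-byte form → F2 A4 91 88.
U+047D: 2-byte form → D1 BD.
Concatenated (22 bytes): E1 87 B4 E8 89 BC E3 82 94 F0 A5 9C A5 E2 82 A2 F2 A4 91 88 D1 BD.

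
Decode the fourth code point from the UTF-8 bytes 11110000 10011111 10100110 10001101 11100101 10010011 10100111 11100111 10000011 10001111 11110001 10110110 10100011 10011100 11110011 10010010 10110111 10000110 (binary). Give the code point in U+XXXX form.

U+768DC

Offset 0: leading byte 0xF0 = 11110000 → 4-byte char #1 = F0 9F A6 8D.
Offset 4: leading byte 0xE5 = 11100101 → 3-byte char #2 = E5 93 A7.
Offset 7: leading byte 0xE7 = 11100111 → 3-byte char #3 = E7 83 8F.
Offset 10: leading byte 0xF1 = 11110001 → 4-byte char #4 = F1 B6 A3 9C.
Leading byte 0xF1 = 11110001 matches 11110xxx → 4-byte sequence.
Byte 1: 0xF1 = 11110001, payload 001 (3 bits).
Byte 2: 0xB6 = 10110110 (10xxxxxx ✓), payload 110110.
Byte 3: 0xA3 = 10100011 (10xxxxxx ✓), payload 100011.
Byte 4: 0x9C = 10011100 (10xxxxxx ✓), payload 011100.
Concatenate: 001110110100011011100 = 0x768DC (21 bits → U+768DC).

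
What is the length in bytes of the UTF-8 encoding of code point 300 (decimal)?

U+012C = 0x12C. UTF-8 uses 1 byte below 0x80, 2 below 0x800, 3 below 0x10000, 4 up to 0x10FFFF. 0x12C is in U+0080–U+07FF → 2 bytes.

2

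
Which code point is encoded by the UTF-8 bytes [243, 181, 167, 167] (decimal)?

Leading byte 0xF3 = 11110011 matches 11110xxx → 4-byte sequence.
Byte 1: 0xF3 = 11110011, payload 011 (3 bits).
Byte 2: 0xB5 = 10110101 (10xxxxxx ✓), payload 110101.
Byte 3: 0xA7 = 10100111 (10xxxxxx ✓), payload 100111.
Byte 4: 0xA7 = 10100111 (10xxxxxx ✓), payload 100111.
Concatenate: 011110101100111100111 = 0xF59E7 (21 bits → U+F59E7).

U+F59E7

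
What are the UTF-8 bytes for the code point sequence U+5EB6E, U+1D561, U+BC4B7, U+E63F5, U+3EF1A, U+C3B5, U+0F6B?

U+5EB6E: 4-byte form → F1 9E AD AE.
U+1D561: 4-byte form → F0 9D 95 A1.
U+BC4B7: 4-byte form → F2 BC 92 B7.
U+E63F5: 4-byte form → F3 A6 8F B5.
U+3EF1A: 4-byte form → F0 BE BC 9A.
U+C3B5: 3-byte form → EC 8E B5.
U+0F6B: 3-byte form → E0 BD AB.
Concatenated (26 bytes): F1 9E AD AE F0 9D 95 A1 F2 BC 92 B7 F3 A6 8F B5 F0 BE BC 9A EC 8E B5 E0 BD AB.

F1 9E AD AE F0 9D 95 A1 F2 BC 92 B7 F3 A6 8F B5 F0 BE BC 9A EC 8E B5 E0 BD AB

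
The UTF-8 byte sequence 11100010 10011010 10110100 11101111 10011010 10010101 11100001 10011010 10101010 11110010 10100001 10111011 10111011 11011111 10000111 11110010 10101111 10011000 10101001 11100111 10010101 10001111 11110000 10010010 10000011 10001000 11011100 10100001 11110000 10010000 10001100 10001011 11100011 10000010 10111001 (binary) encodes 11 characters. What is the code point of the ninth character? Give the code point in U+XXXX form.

U+0721

Offset 0: leading byte 0xE2 = 11100010 → 3-byte char #1 = E2 9A B4.
Offset 3: leading byte 0xEF = 11101111 → 3-byte char #2 = EF 9A 95.
Offset 6: leading byte 0xE1 = 11100001 → 3-byte char #3 = E1 9A AA.
Offset 9: leading byte 0xF2 = 11110010 → 4-byte char #4 = F2 A1 BB BB.
Offset 13: leading byte 0xDF = 11011111 → 2-byte char #5 = DF 87.
Offset 15: leading byte 0xF2 = 11110010 → 4-byte char #6 = F2 AF 98 A9.
Offset 19: leading byte 0xE7 = 11100111 → 3-byte char #7 = E7 95 8F.
Offset 22: leading byte 0xF0 = 11110000 → 4-byte char #8 = F0 92 83 88.
Offset 26: leading byte 0xDC = 11011100 → 2-byte char #9 = DC A1.
Leading byte 0xDC = 11011100 matches 110xxxxx → 2-byte sequence.
Byte 1: 0xDC = 11011100, payload 11100 (5 bits).
Byte 2: 0xA1 = 10100001 (10xxxxxx ✓), payload 100001.
Concatenate: 11100100001 = 0x721 (11 bits → U+0721).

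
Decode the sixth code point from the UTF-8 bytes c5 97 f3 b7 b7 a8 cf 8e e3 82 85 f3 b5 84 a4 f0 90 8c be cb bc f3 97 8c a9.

Offset 0: leading byte 0xC5 = 11000101 → 2-byte char #1 = C5 97.
Offset 2: leading byte 0xF3 = 11110011 → 4-byte char #2 = F3 B7 B7 A8.
Offset 6: leading byte 0xCF = 11001111 → 2-byte char #3 = CF 8E.
Offset 8: leading byte 0xE3 = 11100011 → 3-byte char #4 = E3 82 85.
Offset 11: leading byte 0xF3 = 11110011 → 4-byte char #5 = F3 B5 84 A4.
Offset 15: leading byte 0xF0 = 11110000 → 4-byte char #6 = F0 90 8C BE.
Leading byte 0xF0 = 11110000 matches 11110xxx → 4-byte sequence.
Byte 1: 0xF0 = 11110000, payload 000 (3 bits).
Byte 2: 0x90 = 10010000 (10xxxxxx ✓), payload 010000.
Byte 3: 0x8C = 10001100 (10xxxxxx ✓), payload 001100.
Byte 4: 0xBE = 10111110 (10xxxxxx ✓), payload 111110.
Concatenate: 000010000001100111110 = 0x1033E (21 bits → U+1033E).

U+1033E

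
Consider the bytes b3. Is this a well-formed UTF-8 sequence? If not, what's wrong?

Byte 0xB3 = 10110011 has the form 10xxxxxx — a continuation byte — but there is no preceding leading byte.

invalid (continuation byte with no leading byte)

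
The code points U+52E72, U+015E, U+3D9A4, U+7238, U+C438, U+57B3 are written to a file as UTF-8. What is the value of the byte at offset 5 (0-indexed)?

U+52E72 → 4-byte form F1 92 B9 B2 at offsets 0–3.
U+015E → 2-byte form C5 9E at offsets 4–5.
Offset 5 falls in char 2's range; it's byte 2 of C5 9E = 0x9E.

0x9E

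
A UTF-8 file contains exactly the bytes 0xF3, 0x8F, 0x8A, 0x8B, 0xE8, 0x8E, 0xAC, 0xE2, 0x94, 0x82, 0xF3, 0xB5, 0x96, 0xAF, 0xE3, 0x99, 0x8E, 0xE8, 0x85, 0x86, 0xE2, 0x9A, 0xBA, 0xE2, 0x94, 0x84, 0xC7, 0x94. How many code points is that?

Byte at offset 0: 0xF3 = 11110011 → 4-byte char (#1). Advance 4.
Byte at offset 4: 0xE8 = 11101000 → 3-byte char (#2). Advance 3.
Byte at offset 7: 0xE2 = 11100010 → 3-byte char (#3). Advance 3.
Byte at offset 10: 0xF3 = 11110011 → 4-byte char (#4). Advance 4.
Byte at offset 14: 0xE3 = 11100011 → 3-byte char (#5). Advance 3.
Byte at offset 17: 0xE8 = 11101000 → 3-byte char (#6). Advance 3.
Byte at offset 20: 0xE2 = 11100010 → 3-byte char (#7). Advance 3.
Byte at offset 23: 0xE2 = 11100010 → 3-byte char (#8). Advance 3.
Byte at offset 26: 0xC7 = 11000111 → 2-byte char (#9). Advance 2.
Reached end at offset 28 after 9 code points.

9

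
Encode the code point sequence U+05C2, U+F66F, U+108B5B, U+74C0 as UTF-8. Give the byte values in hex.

U+05C2: 2-byte form → D7 82.
U+F66F: 3-byte form → EF 99 AF.
U+108B5B: 4-byte form → F4 88 AD 9B.
U+74C0: 3-byte form → E7 93 80.
Concatenated (12 bytes): D7 82 EF 99 AF F4 88 AD 9B E7 93 80.

D7 82 EF 99 AF F4 88 AD 9B E7 93 80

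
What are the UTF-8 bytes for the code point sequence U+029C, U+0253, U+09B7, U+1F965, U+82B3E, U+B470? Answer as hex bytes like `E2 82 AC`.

U+029C: 2-byte form → CA 9C.
U+0253: 2-byte form → C9 93.
U+09B7: 3-byte form → E0 A6 B7.
U+1F965: 4-byte form → F0 9F A5 A5.
U+82B3E: 4-byte form → F2 82 AC BE.
U+B470: 3-byte form → EB 91 B0.
Concatenated (18 bytes): CA 9C C9 93 E0 A6 B7 F0 9F A5 A5 F2 82 AC BE EB 91 B0.

CA 9C C9 93 E0 A6 B7 F0 9F A5 A5 F2 82 AC BE EB 91 B0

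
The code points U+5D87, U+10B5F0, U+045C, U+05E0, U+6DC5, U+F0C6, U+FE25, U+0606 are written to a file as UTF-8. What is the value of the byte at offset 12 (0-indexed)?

0xB7

U+5D87 → 3-byte form E5 B6 87 at offsets 0–2.
U+10B5F0 → 4-byte form F4 8B 97 B0 at offsets 3–6.
U+045C → 2-byte form D1 9C at offsets 7–8.
U+05E0 → 2-byte form D7 A0 at offsets 9–10.
U+6DC5 → 3-byte form E6 B7 85 at offsets 11–13.
Offset 12 falls in char 5's range; it's byte 2 of E6 B7 85 = 0xB7.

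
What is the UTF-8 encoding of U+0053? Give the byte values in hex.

53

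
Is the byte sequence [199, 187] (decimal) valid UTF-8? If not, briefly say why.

valid

Leading byte 0xC7 = 11000111 → 2-byte form.
Continuation bytes 0xBB=10111011 all match 10xxxxxx.
Decoded value 0x1FB is ≥ 0x80 (shortest form) and not a surrogate.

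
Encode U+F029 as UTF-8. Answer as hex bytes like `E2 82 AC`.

U+F029 = 0xF029 = 61481 decimal. In range U+0800–U+FFFF → 3-byte form: 1110xxxx 10xxxxxx 10xxxxxx.
Binary (16 bits): 1111000000101001.
Split 4+6+6: 1111 | 000000 | 101001.
Byte 1: 11101111 = 0xEF.
Byte 2: 10000000 = 0x80.
Byte 3: 10101001 = 0xA9.

EF 80 A9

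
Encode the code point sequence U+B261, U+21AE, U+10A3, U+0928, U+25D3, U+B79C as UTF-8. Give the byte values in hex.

U+B261: 3-byte form → EB 89 A1.
U+21AE: 3-byte form → E2 86 AE.
U+10A3: 3-byte form → E1 82 A3.
U+0928: 3-byte form → E0 A4 A8.
U+25D3: 3-byte form → E2 97 93.
U+B79C: 3-byte form → EB 9E 9C.
Concatenated (18 bytes): EB 89 A1 E2 86 AE E1 82 A3 E0 A4 A8 E2 97 93 EB 9E 9C.

EB 89 A1 E2 86 AE E1 82 A3 E0 A4 A8 E2 97 93 EB 9E 9C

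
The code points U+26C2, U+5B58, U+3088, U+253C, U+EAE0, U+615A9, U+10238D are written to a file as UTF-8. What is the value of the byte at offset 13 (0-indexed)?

0xAB

U+26C2 → 3-byte form E2 9B 82 at offsets 0–2.
U+5B58 → 3-byte form E5 AD 98 at offsets 3–5.
U+3088 → 3-byte form E3 82 88 at offsets 6–8.
U+253C → 3-byte form E2 94 BC at offsets 9–11.
U+EAE0 → 3-byte form EE AB A0 at offsets 12–14.
Offset 13 falls in char 5's range; it's byte 2 of EE AB A0 = 0xAB.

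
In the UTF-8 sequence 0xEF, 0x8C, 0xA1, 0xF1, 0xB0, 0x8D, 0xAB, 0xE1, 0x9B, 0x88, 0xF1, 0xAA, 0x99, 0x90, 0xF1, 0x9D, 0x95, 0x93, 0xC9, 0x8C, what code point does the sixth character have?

U+024C

Offset 0: leading byte 0xEF = 11101111 → 3-byte char #1 = EF 8C A1.
Offset 3: leading byte 0xF1 = 11110001 → 4-byte char #2 = F1 B0 8D AB.
Offset 7: leading byte 0xE1 = 11100001 → 3-byte char #3 = E1 9B 88.
Offset 10: leading byte 0xF1 = 11110001 → 4-byte char #4 = F1 AA 99 90.
Offset 14: leading byte 0xF1 = 11110001 → 4-byte char #5 = F1 9D 95 93.
Offset 18: leading byte 0xC9 = 11001001 → 2-byte char #6 = C9 8C.
Leading byte 0xC9 = 11001001 matches 110xxxxx → 2-byte sequence.
Byte 1: 0xC9 = 11001001, payload 01001 (5 bits).
Byte 2: 0x8C = 10001100 (10xxxxxx ✓), payload 001100.
Concatenate: 01001001100 = 0x24C (11 bits → U+024C).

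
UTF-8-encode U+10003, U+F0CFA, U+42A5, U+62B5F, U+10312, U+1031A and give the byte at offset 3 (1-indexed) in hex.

1-indexed offset 3 is 0-indexed offset 2.
U+10003 → 4-byte form F0 90 80 83 at offsets 0–3.
Offset 2 falls in char 1's range; it's byte 3 of F0 90 80 83 = 0x80.

0x80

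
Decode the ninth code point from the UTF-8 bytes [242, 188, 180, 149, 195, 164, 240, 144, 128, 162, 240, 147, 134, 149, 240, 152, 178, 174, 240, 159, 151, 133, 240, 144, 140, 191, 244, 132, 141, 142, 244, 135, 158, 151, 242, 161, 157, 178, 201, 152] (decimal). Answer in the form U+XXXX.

Offset 0: leading byte 0xF2 = 11110010 → 4-byte char #1 = F2 BC B4 95.
Offset 4: leading byte 0xC3 = 11000011 → 2-byte char #2 = C3 A4.
Offset 6: leading byte 0xF0 = 11110000 → 4-byte char #3 = F0 90 80 A2.
Offset 10: leading byte 0xF0 = 11110000 → 4-byte char #4 = F0 93 86 95.
Offset 14: leading byte 0xF0 = 11110000 → 4-byte char #5 = F0 98 B2 AE.
Offset 18: leading byte 0xF0 = 11110000 → 4-byte char #6 = F0 9F 97 85.
Offset 22: leading byte 0xF0 = 11110000 → 4-byte char #7 = F0 90 8C BF.
Offset 26: leading byte 0xF4 = 11110100 → 4-byte char #8 = F4 84 8D 8E.
Offset 30: leading byte 0xF4 = 11110100 → 4-byte char #9 = F4 87 9E 97.
Leading byte 0xF4 = 11110100 matches 11110xxx → 4-byte sequence.
Byte 1: 0xF4 = 11110100, payload 100 (3 bits).
Byte 2: 0x87 = 10000111 (10xxxxxx ✓), payload 000111.
Byte 3: 0x9E = 10011110 (10xxxxxx ✓), payload 011110.
Byte 4: 0x97 = 10010111 (10xxxxxx ✓), payload 010111.
Concatenate: 100000111011110010111 = 0x107797 (21 bits → U+107797).

U+107797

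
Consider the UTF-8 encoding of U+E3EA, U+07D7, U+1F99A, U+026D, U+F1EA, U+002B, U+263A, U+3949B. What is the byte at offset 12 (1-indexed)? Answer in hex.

1-indexed offset 12 is 0-indexed offset 11.
U+E3EA → 3-byte form EE 8F AA at offsets 0–2.
U+07D7 → 2-byte form DF 97 at offsets 3–4.
U+1F99A → 4-byte form F0 9F A6 9A at offsets 5–8.
U+026D → 2-byte form C9 AD at offsets 9–10.
U+F1EA → 3-byte form EF 87 AA at offsets 11–13.
Offset 11 falls in char 5's range; it's byte 1 of EF 87 AA = 0xEF.

0xEF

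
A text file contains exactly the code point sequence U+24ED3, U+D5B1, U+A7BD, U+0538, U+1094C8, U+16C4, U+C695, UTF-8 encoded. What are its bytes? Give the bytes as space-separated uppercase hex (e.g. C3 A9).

F0 A4 BB 93 ED 96 B1 EA 9E BD D4 B8 F4 89 93 88 E1 9B 84 EC 9A 95

U+24ED3: 4-byte form → F0 A4 BB 93.
U+D5B1: 3-byte form → ED 96 B1.
U+A7BD: 3-byte form → EA 9E BD.
U+0538: 2-byte form → D4 B8.
U+1094C8: 4-byte form → F4 89 93 88.
U+16C4: 3-byte form → E1 9B 84.
U+C695: 3-byte form → EC 9A 95.
Concatenated (22 bytes): F0 A4 BB 93 ED 96 B1 EA 9E BD D4 B8 F4 89 93 88 E1 9B 84 EC 9A 95.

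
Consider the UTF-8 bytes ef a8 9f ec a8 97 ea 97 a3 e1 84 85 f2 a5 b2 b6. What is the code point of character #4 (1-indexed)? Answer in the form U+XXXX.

U+1105

Offset 0: leading byte 0xEF = 11101111 → 3-byte char #1 = EF A8 9F.
Offset 3: leading byte 0xEC = 11101100 → 3-byte char #2 = EC A8 97.
Offset 6: leading byte 0xEA = 11101010 → 3-byte char #3 = EA 97 A3.
Offset 9: leading byte 0xE1 = 11100001 → 3-byte char #4 = E1 84 85.
Leading byte 0xE1 = 11100001 matches 1110xxxx → 3-byte sequence.
Byte 1: 0xE1 = 11100001, payload 0001 (4 bits).
Byte 2: 0x84 = 10000100 (10xxxxxx ✓), payload 000100.
Byte 3: 0x85 = 10000101 (10xxxxxx ✓), payload 000101.
Concatenate: 0001000100000101 = 0x1105 (16 bits → U+1105).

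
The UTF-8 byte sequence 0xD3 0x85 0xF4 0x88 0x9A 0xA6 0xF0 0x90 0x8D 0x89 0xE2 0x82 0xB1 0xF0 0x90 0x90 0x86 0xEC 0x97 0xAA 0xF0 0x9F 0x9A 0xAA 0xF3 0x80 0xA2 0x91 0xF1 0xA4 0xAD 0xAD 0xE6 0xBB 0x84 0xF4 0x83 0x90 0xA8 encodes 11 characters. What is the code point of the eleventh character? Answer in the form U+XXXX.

Offset 0: leading byte 0xD3 = 11010011 → 2-byte char #1 = D3 85.
Offset 2: leading byte 0xF4 = 11110100 → 4-byte char #2 = F4 88 9A A6.
Offset 6: leading byte 0xF0 = 11110000 → 4-byte char #3 = F0 90 8D 89.
Offset 10: leading byte 0xE2 = 11100010 → 3-byte char #4 = E2 82 B1.
Offset 13: leading byte 0xF0 = 11110000 → 4-byte char #5 = F0 90 90 86.
Offset 17: leading byte 0xEC = 11101100 → 3-byte char #6 = EC 97 AA.
Offset 20: leading byte 0xF0 = 11110000 → 4-byte char #7 = F0 9F 9A AA.
Offset 24: leading byte 0xF3 = 11110011 → 4-byte char #8 = F3 80 A2 91.
Offset 28: leading byte 0xF1 = 11110001 → 4-byte char #9 = F1 A4 AD AD.
Offset 32: leading byte 0xE6 = 11100110 → 3-byte char #10 = E6 BB 84.
Offset 35: leading byte 0xF4 = 11110100 → 4-byte char #11 = F4 83 90 A8.
Leading byte 0xF4 = 11110100 matches 11110xxx → 4-byte sequence.
Byte 1: 0xF4 = 11110100, payload 100 (3 bits).
Byte 2: 0x83 = 10000011 (10xxxxxx ✓), payload 000011.
Byte 3: 0x90 = 10010000 (10xxxxxx ✓), payload 010000.
Byte 4: 0xA8 = 10101000 (10xxxxxx ✓), payload 101000.
Concatenate: 100000011010000101000 = 0x103428 (21 bits → U+103428).

U+103428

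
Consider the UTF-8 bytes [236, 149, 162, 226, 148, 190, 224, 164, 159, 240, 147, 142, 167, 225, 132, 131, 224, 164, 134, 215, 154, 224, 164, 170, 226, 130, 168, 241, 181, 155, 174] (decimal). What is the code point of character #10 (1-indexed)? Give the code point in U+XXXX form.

Offset 0: leading byte 0xEC = 11101100 → 3-byte char #1 = EC 95 A2.
Offset 3: leading byte 0xE2 = 11100010 → 3-byte char #2 = E2 94 BE.
Offset 6: leading byte 0xE0 = 11100000 → 3-byte char #3 = E0 A4 9F.
Offset 9: leading byte 0xF0 = 11110000 → 4-byte char #4 = F0 93 8E A7.
Offset 13: leading byte 0xE1 = 11100001 → 3-byte char #5 = E1 84 83.
Offset 16: leading byte 0xE0 = 11100000 → 3-byte char #6 = E0 A4 86.
Offset 19: leading byte 0xD7 = 11010111 → 2-byte char #7 = D7 9A.
Offset 21: leading byte 0xE0 = 11100000 → 3-byte char #8 = E0 A4 AA.
Offset 24: leading byte 0xE2 = 11100010 → 3-byte char #9 = E2 82 A8.
Offset 27: leading byte 0xF1 = 11110001 → 4-byte char #10 = F1 B5 9B AE.
Leading byte 0xF1 = 11110001 matches 11110xxx → 4-byte sequence.
Byte 1: 0xF1 = 11110001, payload 001 (3 bits).
Byte 2: 0xB5 = 10110101 (10xxxxxx ✓), payload 110101.
Byte 3: 0x9B = 10011011 (10xxxxxx ✓), payload 011011.
Byte 4: 0xAE = 10101110 (10xxxxxx ✓), payload 101110.
Concatenate: 001110101011011101110 = 0x756EE (21 bits → U+756EE).

U+756EE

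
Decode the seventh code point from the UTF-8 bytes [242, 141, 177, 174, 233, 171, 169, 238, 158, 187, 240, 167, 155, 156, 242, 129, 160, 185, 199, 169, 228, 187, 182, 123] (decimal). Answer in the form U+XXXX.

U+4EF6

Offset 0: leading byte 0xF2 = 11110010 → 4-byte char #1 = F2 8D B1 AE.
Offset 4: leading byte 0xE9 = 11101001 → 3-byte char #2 = E9 AB A9.
Offset 7: leading byte 0xEE = 11101110 → 3-byte char #3 = EE 9E BB.
Offset 10: leading byte 0xF0 = 11110000 → 4-byte char #4 = F0 A7 9B 9C.
Offset 14: leading byte 0xF2 = 11110010 → 4-byte char #5 = F2 81 A0 B9.
Offset 18: leading byte 0xC7 = 11000111 → 2-byte char #6 = C7 A9.
Offset 20: leading byte 0xE4 = 11100100 → 3-byte char #7 = E4 BB B6.
Leading byte 0xE4 = 11100100 matches 1110xxxx → 3-byte sequence.
Byte 1: 0xE4 = 11100100, payload 0100 (4 bits).
Byte 2: 0xBB = 10111011 (10xxxxxx ✓), payload 111011.
Byte 3: 0xB6 = 10110110 (10xxxxxx ✓), payload 110110.
Concatenate: 0100111011110110 = 0x4EF6 (16 bits → U+4EF6).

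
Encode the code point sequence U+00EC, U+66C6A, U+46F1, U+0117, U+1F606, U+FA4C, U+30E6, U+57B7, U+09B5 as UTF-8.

U+00EC: 2-byte form → C3 AC.
U+66C6A: 4-byte form → F1 A6 B1 AA.
U+46F1: 3-byte form → E4 9B B1.
U+0117: 2-byte form → C4 97.
U+1F606: 4-byte form → F0 9F 98 86.
U+FA4C: 3-byte form → EF A9 8C.
U+30E6: 3-byte form → E3 83 A6.
U+57B7: 3-byte form → E5 9E B7.
U+09B5: 3-byte form → E0 A6 B5.
Concatenated (27 bytes): C3 AC F1 A6 B1 AA E4 9B B1 C4 97 F0 9F 98 86 EF A9 8C E3 83 A6 E5 9E B7 E0 A6 B5.

C3 AC F1 A6 B1 AA E4 9B B1 C4 97 F0 9F 98 86 EF A9 8C E3 83 A6 E5 9E B7 E0 A6 B5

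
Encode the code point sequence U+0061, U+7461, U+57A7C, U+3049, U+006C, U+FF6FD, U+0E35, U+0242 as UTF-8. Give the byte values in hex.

U+0061: 1-byte form → 61.
U+7461: 3-byte form → E7 91 A1.
U+57A7C: 4-byte form → F1 97 A9 BC.
U+3049: 3-byte form → E3 81 89.
U+006C: 1-byte form → 6C.
U+FF6FD: 4-byte form → F3 BF 9B BD.
U+0E35: 3-byte form → E0 B8 B5.
U+0242: 2-byte form → C9 82.
Concatenated (21 bytes): 61 E7 91 A1 F1 97 A9 BC E3 81 89 6C F3 BF 9B BD E0 B8 B5 C9 82.

61 E7 91 A1 F1 97 A9 BC E3 81 89 6C F3 BF 9B BD E0 B8 B5 C9 82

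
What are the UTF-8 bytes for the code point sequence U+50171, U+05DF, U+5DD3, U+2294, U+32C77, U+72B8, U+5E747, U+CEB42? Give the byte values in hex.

U+50171: 4-byte form → F1 90 85 B1.
U+05DF: 2-byte form → D7 9F.
U+5DD3: 3-byte form → E5 B7 93.
U+2294: 3-byte form → E2 8A 94.
U+32C77: 4-byte form → F0 B2 B1 B7.
U+72B8: 3-byte form → E7 8A B8.
U+5E747: 4-byte form → F1 9E 9D 87.
U+CEB42: 4-byte form → F3 8E AD 82.
Concatenated (27 bytes): F1 90 85 B1 D7 9F E5 B7 93 E2 8A 94 F0 B2 B1 B7 E7 8A B8 F1 9E 9D 87 F3 8E AD 82.

F1 90 85 B1 D7 9F E5 B7 93 E2 8A 94 F0 B2 B1 B7 E7 8A B8 F1 9E 9D 87 F3 8E AD 82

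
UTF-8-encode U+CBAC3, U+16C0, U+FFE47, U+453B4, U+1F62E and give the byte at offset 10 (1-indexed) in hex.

1-indexed offset 10 is 0-indexed offset 9.
U+CBAC3 → 4-byte form F3 8B AB 83 at offsets 0–3.
U+16C0 → 3-byte form E1 9B 80 at offsets 4–6.
U+FFE47 → 4-byte form F3 BF B9 87 at offsets 7–10.
Offset 9 falls in char 3's range; it's byte 3 of F3 BF B9 87 = 0xB9.

0xB9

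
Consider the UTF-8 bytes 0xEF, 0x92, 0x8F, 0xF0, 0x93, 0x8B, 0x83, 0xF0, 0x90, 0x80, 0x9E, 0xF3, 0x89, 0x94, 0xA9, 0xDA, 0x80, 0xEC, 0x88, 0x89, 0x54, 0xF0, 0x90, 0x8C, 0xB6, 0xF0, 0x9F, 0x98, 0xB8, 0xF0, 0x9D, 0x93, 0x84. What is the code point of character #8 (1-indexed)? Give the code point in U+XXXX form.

Offset 0: leading byte 0xEF = 11101111 → 3-byte char #1 = EF 92 8F.
Offset 3: leading byte 0xF0 = 11110000 → 4-byte char #2 = F0 93 8B 83.
Offset 7: leading byte 0xF0 = 11110000 → 4-byte char #3 = F0 90 80 9E.
Offset 11: leading byte 0xF3 = 11110011 → 4-byte char #4 = F3 89 94 A9.
Offset 15: leading byte 0xDA = 11011010 → 2-byte char #5 = DA 80.
Offset 17: leading byte 0xEC = 11101100 → 3-byte char #6 = EC 88 89.
Offset 20: leading byte 0x54 = 01010100 → 1-byte char #7 = 54.
Offset 21: leading byte 0xF0 = 11110000 → 4-byte char #8 = F0 90 8C B6.
Leading byte 0xF0 = 11110000 matches 11110xxx → 4-byte sequence.
Byte 1: 0xF0 = 11110000, payload 000 (3 bits).
Byte 2: 0x90 = 10010000 (10xxxxxx ✓), payload 010000.
Byte 3: 0x8C = 10001100 (10xxxxxx ✓), payload 001100.
Byte 4: 0xB6 = 10110110 (10xxxxxx ✓), payload 110110.
Concatenate: 000010000001100110110 = 0x10336 (21 bits → U+10336).

U+10336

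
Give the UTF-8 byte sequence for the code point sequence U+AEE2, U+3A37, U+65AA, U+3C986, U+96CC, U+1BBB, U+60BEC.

U+AEE2: 3-byte form → EA BB A2.
U+3A37: 3-byte form → E3 A8 B7.
U+65AA: 3-byte form → E6 96 AA.
U+3C986: 4-byte form → F0 BC A6 86.
U+96CC: 3-byte form → E9 9B 8C.
U+1BBB: 3-byte form → E1 AE BB.
U+60BEC: 4-byte form → F1 A0 AF AC.
Concatenated (23 bytes): EA BB A2 E3 A8 B7 E6 96 AA F0 BC A6 86 E9 9B 8C E1 AE BB F1 A0 AF AC.

EA BB A2 E3 A8 B7 E6 96 AA F0 BC A6 86 E9 9B 8C E1 AE BB F1 A0 AF AC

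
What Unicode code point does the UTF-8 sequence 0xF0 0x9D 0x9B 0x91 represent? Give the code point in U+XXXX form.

U+1D6D1

Leading byte 0xF0 = 11110000 matches 11110xxx → 4-byte sequence.
Byte 1: 0xF0 = 11110000, payload 000 (3 bits).
Byte 2: 0x9D = 10011101 (10xxxxxx ✓), payload 011101.
Byte 3: 0x9B = 10011011 (10xxxxxx ✓), payload 011011.
Byte 4: 0x91 = 10010001 (10xxxxxx ✓), payload 010001.
Concatenate: 000011101011011010001 = 0x1D6D1 (21 bits → U+1D6D1).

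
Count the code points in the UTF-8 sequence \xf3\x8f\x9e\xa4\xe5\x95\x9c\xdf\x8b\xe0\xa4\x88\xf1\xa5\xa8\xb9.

5

Byte at offset 0: 0xF3 = 11110011 → 4-byte char (#1). Advance 4.
Byte at offset 4: 0xE5 = 11100101 → 3-byte char (#2). Advance 3.
Byte at offset 7: 0xDF = 11011111 → 2-byte char (#3). Advance 2.
Byte at offset 9: 0xE0 = 11100000 → 3-byte char (#4). Advance 3.
Byte at offset 12: 0xF1 = 11110001 → 4-byte char (#5). Advance 4.
Reached end at offset 16 after 5 code points.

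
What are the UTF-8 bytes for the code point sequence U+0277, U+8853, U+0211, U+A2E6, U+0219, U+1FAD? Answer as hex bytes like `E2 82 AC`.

U+0277: 2-byte form → C9 B7.
U+8853: 3-byte form → E8 A1 93.
U+0211: 2-byte form → C8 91.
U+A2E6: 3-byte form → EA 8B A6.
U+0219: 2-byte form → C8 99.
U+1FAD: 3-byte form → E1 BE AD.
Concatenated (15 bytes): C9 B7 E8 A1 93 C8 91 EA 8B A6 C8 99 E1 BE AD.

C9 B7 E8 A1 93 C8 91 EA 8B A6 C8 99 E1 BE AD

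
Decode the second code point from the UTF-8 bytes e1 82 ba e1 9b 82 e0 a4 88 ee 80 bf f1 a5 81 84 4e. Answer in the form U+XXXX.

U+16C2

Offset 0: leading byte 0xE1 = 11100001 → 3-byte char #1 = E1 82 BA.
Offset 3: leading byte 0xE1 = 11100001 → 3-byte char #2 = E1 9B 82.
Leading byte 0xE1 = 11100001 matches 1110xxxx → 3-byte sequence.
Byte 1: 0xE1 = 11100001, payload 0001 (4 bits).
Byte 2: 0x9B = 10011011 (10xxxxxx ✓), payload 011011.
Byte 3: 0x82 = 10000010 (10xxxxxx ✓), payload 000010.
Concatenate: 0001011011000010 = 0x16C2 (16 bits → U+16C2).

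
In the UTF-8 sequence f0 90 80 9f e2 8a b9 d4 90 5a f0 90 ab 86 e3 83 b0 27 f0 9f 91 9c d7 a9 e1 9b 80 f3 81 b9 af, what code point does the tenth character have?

Offset 0: leading byte 0xF0 = 11110000 → 4-byte char #1 = F0 90 80 9F.
Offset 4: leading byte 0xE2 = 11100010 → 3-byte char #2 = E2 8A B9.
Offset 7: leading byte 0xD4 = 11010100 → 2-byte char #3 = D4 90.
Offset 9: leading byte 0x5A = 01011010 → 1-byte char #4 = 5A.
Offset 10: leading byte 0xF0 = 11110000 → 4-byte char #5 = F0 90 AB 86.
Offset 14: leading byte 0xE3 = 11100011 → 3-byte char #6 = E3 83 B0.
Offset 17: leading byte 0x27 = 00100111 → 1-byte char #7 = 27.
Offset 18: leading byte 0xF0 = 11110000 → 4-byte char #8 = F0 9F 91 9C.
Offset 22: leading byte 0xD7 = 11010111 → 2-byte char #9 = D7 A9.
Offset 24: leading byte 0xE1 = 11100001 → 3-byte char #10 = E1 9B 80.
Leading byte 0xE1 = 11100001 matches 1110xxxx → 3-byte sequence.
Byte 1: 0xE1 = 11100001, payload 0001 (4 bits).
Byte 2: 0x9B = 10011011 (10xxxxxx ✓), payload 011011.
Byte 3: 0x80 = 10000000 (10xxxxxx ✓), payload 000000.
Concatenate: 0001011011000000 = 0x16C0 (16 bits → U+16C0).

U+16C0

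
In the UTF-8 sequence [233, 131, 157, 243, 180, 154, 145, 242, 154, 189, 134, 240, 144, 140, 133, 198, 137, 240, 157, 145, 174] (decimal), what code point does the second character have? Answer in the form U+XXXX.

Offset 0: leading byte 0xE9 = 11101001 → 3-byte char #1 = E9 83 9D.
Offset 3: leading byte 0xF3 = 11110011 → 4-byte char #2 = F3 B4 9A 91.
Leading byte 0xF3 = 11110011 matches 11110xxx → 4-byte sequence.
Byte 1: 0xF3 = 11110011, payload 011 (3 bits).
Byte 2: 0xB4 = 10110100 (10xxxxxx ✓), payload 110100.
Byte 3: 0x9A = 10011010 (10xxxxxx ✓), payload 011010.
Byte 4: 0x91 = 10010001 (10xxxxxx ✓), payload 010001.
Concatenate: 011110100011010010001 = 0xF4691 (21 bits → U+F4691).

U+F4691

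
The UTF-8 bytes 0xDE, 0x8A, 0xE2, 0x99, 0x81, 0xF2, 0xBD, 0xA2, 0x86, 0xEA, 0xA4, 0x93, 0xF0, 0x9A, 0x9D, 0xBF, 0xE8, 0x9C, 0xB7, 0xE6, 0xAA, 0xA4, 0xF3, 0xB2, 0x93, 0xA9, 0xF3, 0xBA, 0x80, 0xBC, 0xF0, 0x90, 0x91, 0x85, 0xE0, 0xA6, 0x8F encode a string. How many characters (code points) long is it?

11

Byte at offset 0: 0xDE = 11011110 → 2-byte char (#1). Advance 2.
Byte at offset 2: 0xE2 = 11100010 → 3-byte char (#2). Advance 3.
Byte at offset 5: 0xF2 = 11110010 → 4-byte char (#3). Advance 4.
Byte at offset 9: 0xEA = 11101010 → 3-byte char (#4). Advance 3.
Byte at offset 12: 0xF0 = 11110000 → 4-byte char (#5). Advance 4.
Byte at offset 16: 0xE8 = 11101000 → 3-byte char (#6). Advance 3.
Byte at offset 19: 0xE6 = 11100110 → 3-byte char (#7). Advance 3.
Byte at offset 22: 0xF3 = 11110011 → 4-byte char (#8). Advance 4.
Byte at offset 26: 0xF3 = 11110011 → 4-byte char (#9). Advance 4.
Byte at offset 30: 0xF0 = 11110000 → 4-byte char (#10). Advance 4.
Byte at offset 34: 0xE0 = 11100000 → 3-byte char (#11). Advance 3.
Reached end at offset 37 after 11 code points.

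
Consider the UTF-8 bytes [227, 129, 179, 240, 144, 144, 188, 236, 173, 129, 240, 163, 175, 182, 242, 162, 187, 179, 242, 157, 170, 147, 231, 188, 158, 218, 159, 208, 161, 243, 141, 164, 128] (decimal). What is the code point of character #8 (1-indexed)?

Offset 0: leading byte 0xE3 = 11100011 → 3-byte char #1 = E3 81 B3.
Offset 3: leading byte 0xF0 = 11110000 → 4-byte char #2 = F0 90 90 BC.
Offset 7: leading byte 0xEC = 11101100 → 3-byte char #3 = EC AD 81.
Offset 10: leading byte 0xF0 = 11110000 → 4-byte char #4 = F0 A3 AF B6.
Offset 14: leading byte 0xF2 = 11110010 → 4-byte char #5 = F2 A2 BB B3.
Offset 18: leading byte 0xF2 = 11110010 → 4-byte char #6 = F2 9D AA 93.
Offset 22: leading byte 0xE7 = 11100111 → 3-byte char #7 = E7 BC 9E.
Offset 25: leading byte 0xDA = 11011010 → 2-byte char #8 = DA 9F.
Leading byte 0xDA = 11011010 matches 110xxxxx → 2-byte sequence.
Byte 1: 0xDA = 11011010, payload 11010 (5 bits).
Byte 2: 0x9F = 10011111 (10xxxxxx ✓), payload 011111.
Concatenate: 11010011111 = 0x69F (11 bits → U+069F).

U+069F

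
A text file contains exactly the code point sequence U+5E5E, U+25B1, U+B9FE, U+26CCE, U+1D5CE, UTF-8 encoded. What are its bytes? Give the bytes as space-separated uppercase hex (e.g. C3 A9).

E5 B9 9E E2 96 B1 EB A7 BE F0 A6 B3 8E F0 9D 97 8E

U+5E5E: 3-byte form → E5 B9 9E.
U+25B1: 3-byte form → E2 96 B1.
U+B9FE: 3-byte form → EB A7 BE.
U+26CCE: 4-byte form → F0 A6 B3 8E.
U+1D5CE: 4-byte form → F0 9D 97 8E.
Concatenated (17 bytes): E5 B9 9E E2 96 B1 EB A7 BE F0 A6 B3 8E F0 9D 97 8E.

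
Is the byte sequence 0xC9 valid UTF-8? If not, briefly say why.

invalid (sequence truncated)

Leading byte 0xC9 = 11001001 → 2-byte form, but only 1 byte is present.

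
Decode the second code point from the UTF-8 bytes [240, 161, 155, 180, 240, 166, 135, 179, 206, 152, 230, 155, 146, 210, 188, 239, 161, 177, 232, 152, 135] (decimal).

U+261F3

Offset 0: leading byte 0xF0 = 11110000 → 4-byte char #1 = F0 A1 9B B4.
Offset 4: leading byte 0xF0 = 11110000 → 4-byte char #2 = F0 A6 87 B3.
Leading byte 0xF0 = 11110000 matches 11110xxx → 4-byte sequence.
Byte 1: 0xF0 = 11110000, payload 000 (3 bits).
Byte 2: 0xA6 = 10100110 (10xxxxxx ✓), payload 100110.
Byte 3: 0x87 = 10000111 (10xxxxxx ✓), payload 000111.
Byte 4: 0xB3 = 10110011 (10xxxxxx ✓), payload 110011.
Concatenate: 000100110000111110011 = 0x261F3 (21 bits → U+261F3).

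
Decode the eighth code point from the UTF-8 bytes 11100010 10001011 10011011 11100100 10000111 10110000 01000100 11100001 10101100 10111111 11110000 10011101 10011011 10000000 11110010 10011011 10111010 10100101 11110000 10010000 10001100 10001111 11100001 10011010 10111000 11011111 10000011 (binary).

Offset 0: leading byte 0xE2 = 11100010 → 3-byte char #1 = E2 8B 9B.
Offset 3: leading byte 0xE4 = 11100100 → 3-byte char #2 = E4 87 B0.
Offset 6: leading byte 0x44 = 01000100 → 1-byte char #3 = 44.
Offset 7: leading byte 0xE1 = 11100001 → 3-byte char #4 = E1 AC BF.
Offset 10: leading byte 0xF0 = 11110000 → 4-byte char #5 = F0 9D 9B 80.
Offset 14: leading byte 0xF2 = 11110010 → 4-byte char #6 = F2 9B BA A5.
Offset 18: leading byte 0xF0 = 11110000 → 4-byte char #7 = F0 90 8C 8F.
Offset 22: leading byte 0xE1 = 11100001 → 3-byte char #8 = E1 9A B8.
Leading byte 0xE1 = 11100001 matches 1110xxxx → 3-byte sequence.
Byte 1: 0xE1 = 11100001, payload 0001 (4 bits).
Byte 2: 0x9A = 10011010 (10xxxxxx ✓), payload 011010.
Byte 3: 0xB8 = 10111000 (10xxxxxx ✓), payload 111000.
Concatenate: 0001011010111000 = 0x16B8 (16 bits → U+16B8).

U+16B8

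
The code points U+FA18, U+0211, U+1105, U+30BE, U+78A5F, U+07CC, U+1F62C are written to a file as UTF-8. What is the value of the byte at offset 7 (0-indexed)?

0x85

U+FA18 → 3-byte form EF A8 98 at offsets 0–2.
U+0211 → 2-byte form C8 91 at offsets 3–4.
U+1105 → 3-byte form E1 84 85 at offsets 5–7.
Offset 7 falls in char 3's range; it's byte 3 of E1 84 85 = 0x85.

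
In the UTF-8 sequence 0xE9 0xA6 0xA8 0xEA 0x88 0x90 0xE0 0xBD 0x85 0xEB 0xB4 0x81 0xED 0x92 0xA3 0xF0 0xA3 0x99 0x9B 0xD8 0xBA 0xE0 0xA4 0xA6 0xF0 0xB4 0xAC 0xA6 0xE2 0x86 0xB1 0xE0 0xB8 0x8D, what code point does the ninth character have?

U+34B26

Offset 0: leading byte 0xE9 = 11101001 → 3-byte char #1 = E9 A6 A8.
Offset 3: leading byte 0xEA = 11101010 → 3-byte char #2 = EA 88 90.
Offset 6: leading byte 0xE0 = 11100000 → 3-byte char #3 = E0 BD 85.
Offset 9: leading byte 0xEB = 11101011 → 3-byte char #4 = EB B4 81.
Offset 12: leading byte 0xED = 11101101 → 3-byte char #5 = ED 92 A3.
Offset 15: leading byte 0xF0 = 11110000 → 4-byte char #6 = F0 A3 99 9B.
Offset 19: leading byte 0xD8 = 11011000 → 2-byte char #7 = D8 BA.
Offset 21: leading byte 0xE0 = 11100000 → 3-byte char #8 = E0 A4 A6.
Offset 24: leading byte 0xF0 = 11110000 → 4-byte char #9 = F0 B4 AC A6.
Leading byte 0xF0 = 11110000 matches 11110xxx → 4-byte sequence.
Byte 1: 0xF0 = 11110000, payload 000 (3 bits).
Byte 2: 0xB4 = 10110100 (10xxxxxx ✓), payload 110100.
Byte 3: 0xAC = 10101100 (10xxxxxx ✓), payload 101100.
Byte 4: 0xA6 = 10100110 (10xxxxxx ✓), payload 100110.
Concatenate: 000110100101100100110 = 0x34B26 (21 bits → U+34B26).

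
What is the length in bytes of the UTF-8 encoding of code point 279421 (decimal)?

U+4437D = 0x4437D. UTF-8 uses 1 byte below 0x80, 2 below 0x800, 3 below 0x10000, 4 up to 0x10FFFF. 0x4437D is in U+10000–U+10FFFF → 4 bytes.

4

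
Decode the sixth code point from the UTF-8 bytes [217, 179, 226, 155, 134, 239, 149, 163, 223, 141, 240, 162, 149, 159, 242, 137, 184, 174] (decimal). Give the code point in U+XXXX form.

U+89E2E

Offset 0: leading byte 0xD9 = 11011001 → 2-byte char #1 = D9 B3.
Offset 2: leading byte 0xE2 = 11100010 → 3-byte char #2 = E2 9B 86.
Offset 5: leading byte 0xEF = 11101111 → 3-byte char #3 = EF 95 A3.
Offset 8: leading byte 0xDF = 11011111 → 2-byte char #4 = DF 8D.
Offset 10: leading byte 0xF0 = 11110000 → 4-byte char #5 = F0 A2 95 9F.
Offset 14: leading byte 0xF2 = 11110010 → 4-byte char #6 = F2 89 B8 AE.
Leading byte 0xF2 = 11110010 matches 11110xxx → 4-byte sequence.
Byte 1: 0xF2 = 11110010, payload 010 (3 bits).
Byte 2: 0x89 = 10001001 (10xxxxxx ✓), payload 001001.
Byte 3: 0xB8 = 10111000 (10xxxxxx ✓), payload 111000.
Byte 4: 0xAE = 10101110 (10xxxxxx ✓), payload 101110.
Concatenate: 010001001111000101110 = 0x89E2E (21 bits → U+89E2E).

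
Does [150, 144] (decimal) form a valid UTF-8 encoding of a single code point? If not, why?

invalid (continuation byte with no leading byte)

Byte 0x96 = 10010110 has the form 10xxxxxx — a continuation byte — but there is no preceding leading byte.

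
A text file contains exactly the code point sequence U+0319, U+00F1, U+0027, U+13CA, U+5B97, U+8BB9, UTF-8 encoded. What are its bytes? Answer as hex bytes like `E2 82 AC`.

CC 99 C3 B1 27 E1 8F 8A E5 AE 97 E8 AE B9

U+0319: 2-byte form → CC 99.
U+00F1: 2-byte form → C3 B1.
U+0027: 1-byte form → 27.
U+13CA: 3-byte form → E1 8F 8A.
U+5B97: 3-byte form → E5 AE 97.
U+8BB9: 3-byte form → E8 AE B9.
Concatenated (14 bytes): CC 99 C3 B1 27 E1 8F 8A E5 AE 97 E8 AE B9.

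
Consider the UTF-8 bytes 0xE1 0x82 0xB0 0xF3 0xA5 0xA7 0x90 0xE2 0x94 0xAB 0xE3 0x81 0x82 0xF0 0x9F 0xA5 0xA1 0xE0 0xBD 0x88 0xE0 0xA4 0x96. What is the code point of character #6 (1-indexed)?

Offset 0: leading byte 0xE1 = 11100001 → 3-byte char #1 = E1 82 B0.
Offset 3: leading byte 0xF3 = 11110011 → 4-byte char #2 = F3 A5 A7 90.
Offset 7: leading byte 0xE2 = 11100010 → 3-byte char #3 = E2 94 AB.
Offset 10: leading byte 0xE3 = 11100011 → 3-byte char #4 = E3 81 82.
Offset 13: leading byte 0xF0 = 11110000 → 4-byte char #5 = F0 9F A5 A1.
Offset 17: leading byte 0xE0 = 11100000 → 3-byte char #6 = E0 BD 88.
Leading byte 0xE0 = 11100000 matches 1110xxxx → 3-byte sequence.
Byte 1: 0xE0 = 11100000, payload 0000 (4 bits).
Byte 2: 0xBD = 10111101 (10xxxxxx ✓), payload 111101.
Byte 3: 0x88 = 10001000 (10xxxxxx ✓), payload 001000.
Concatenate: 0000111101001000 = 0xF48 (16 bits → U+0F48).

U+0F48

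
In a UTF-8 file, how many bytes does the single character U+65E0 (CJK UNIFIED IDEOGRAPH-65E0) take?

3

U+65E0 = 0x65E0. UTF-8 uses 1 byte below 0x80, 2 below 0x800, 3 below 0x10000, 4 up to 0x10FFFF. 0x65E0 is in U+0800–U+FFFF → 3 bytes.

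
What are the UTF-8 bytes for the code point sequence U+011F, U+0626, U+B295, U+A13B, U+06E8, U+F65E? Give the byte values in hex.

C4 9F D8 A6 EB 8A 95 EA 84 BB DB A8 EF 99 9E

U+011F: 2-byte form → C4 9F.
U+0626: 2-byte form → D8 A6.
U+B295: 3-byte form → EB 8A 95.
U+A13B: 3-byte form → EA 84 BB.
U+06E8: 2-byte form → DB A8.
U+F65E: 3-byte form → EF 99 9E.
Concatenated (15 bytes): C4 9F D8 A6 EB 8A 95 EA 84 BB DB A8 EF 99 9E.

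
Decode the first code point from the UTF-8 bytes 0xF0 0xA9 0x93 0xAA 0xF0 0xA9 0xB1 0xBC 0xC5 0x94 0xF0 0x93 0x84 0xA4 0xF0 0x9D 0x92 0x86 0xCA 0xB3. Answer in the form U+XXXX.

U+294EA

Offset 0: leading byte 0xF0 = 11110000 → 4-byte char #1 = F0 A9 93 AA.
Leading byte 0xF0 = 11110000 matches 11110xxx → 4-byte sequence.
Byte 1: 0xF0 = 11110000, payload 000 (3 bits).
Byte 2: 0xA9 = 10101001 (10xxxxxx ✓), payload 101001.
Byte 3: 0x93 = 10010011 (10xxxxxx ✓), payload 010011.
Byte 4: 0xAA = 10101010 (10xxxxxx ✓), payload 101010.
Concatenate: 000101001010011101010 = 0x294EA (21 bits → U+294EA).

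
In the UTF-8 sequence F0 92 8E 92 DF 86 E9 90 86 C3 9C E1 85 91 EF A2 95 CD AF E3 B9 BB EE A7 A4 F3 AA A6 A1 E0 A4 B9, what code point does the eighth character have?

Offset 0: leading byte 0xF0 = 11110000 → 4-byte char #1 = F0 92 8E 92.
Offset 4: leading byte 0xDF = 11011111 → 2-byte char #2 = DF 86.
Offset 6: leading byte 0xE9 = 11101001 → 3-byte char #3 = E9 90 86.
Offset 9: leading byte 0xC3 = 11000011 → 2-byte char #4 = C3 9C.
Offset 11: leading byte 0xE1 = 11100001 → 3-byte char #5 = E1 85 91.
Offset 14: leading byte 0xEF = 11101111 → 3-byte char #6 = EF A2 95.
Offset 17: leading byte 0xCD = 11001101 → 2-byte char #7 = CD AF.
Offset 19: leading byte 0xE3 = 11100011 → 3-byte char #8 = E3 B9 BB.
Leading byte 0xE3 = 11100011 matches 1110xxxx → 3-byte sequence.
Byte 1: 0xE3 = 11100011, payload 0011 (4 bits).
Byte 2: 0xB9 = 10111001 (10xxxxxx ✓), payload 111001.
Byte 3: 0xBB = 10111011 (10xxxxxx ✓), payload 111011.
Concatenate: 0011111001111011 = 0x3E7B (16 bits → U+3E7B).

U+3E7B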